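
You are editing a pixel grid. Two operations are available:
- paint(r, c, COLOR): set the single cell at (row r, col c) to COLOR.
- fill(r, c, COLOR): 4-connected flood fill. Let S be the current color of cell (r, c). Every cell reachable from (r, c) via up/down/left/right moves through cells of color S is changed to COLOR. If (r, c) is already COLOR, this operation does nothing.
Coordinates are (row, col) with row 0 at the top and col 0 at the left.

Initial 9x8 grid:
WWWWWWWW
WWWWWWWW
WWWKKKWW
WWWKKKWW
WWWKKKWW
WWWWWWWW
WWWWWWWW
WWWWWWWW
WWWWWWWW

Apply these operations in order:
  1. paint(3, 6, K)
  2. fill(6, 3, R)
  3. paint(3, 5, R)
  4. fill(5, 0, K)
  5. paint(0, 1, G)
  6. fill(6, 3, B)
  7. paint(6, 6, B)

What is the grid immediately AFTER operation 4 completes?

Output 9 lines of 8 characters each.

After op 1 paint(3,6,K):
WWWWWWWW
WWWWWWWW
WWWKKKWW
WWWKKKKW
WWWKKKWW
WWWWWWWW
WWWWWWWW
WWWWWWWW
WWWWWWWW
After op 2 fill(6,3,R) [62 cells changed]:
RRRRRRRR
RRRRRRRR
RRRKKKRR
RRRKKKKR
RRRKKKRR
RRRRRRRR
RRRRRRRR
RRRRRRRR
RRRRRRRR
After op 3 paint(3,5,R):
RRRRRRRR
RRRRRRRR
RRRKKKRR
RRRKKRKR
RRRKKKRR
RRRRRRRR
RRRRRRRR
RRRRRRRR
RRRRRRRR
After op 4 fill(5,0,K) [62 cells changed]:
KKKKKKKK
KKKKKKKK
KKKKKKKK
KKKKKRKK
KKKKKKKK
KKKKKKKK
KKKKKKKK
KKKKKKKK
KKKKKKKK

Answer: KKKKKKKK
KKKKKKKK
KKKKKKKK
KKKKKRKK
KKKKKKKK
KKKKKKKK
KKKKKKKK
KKKKKKKK
KKKKKKKK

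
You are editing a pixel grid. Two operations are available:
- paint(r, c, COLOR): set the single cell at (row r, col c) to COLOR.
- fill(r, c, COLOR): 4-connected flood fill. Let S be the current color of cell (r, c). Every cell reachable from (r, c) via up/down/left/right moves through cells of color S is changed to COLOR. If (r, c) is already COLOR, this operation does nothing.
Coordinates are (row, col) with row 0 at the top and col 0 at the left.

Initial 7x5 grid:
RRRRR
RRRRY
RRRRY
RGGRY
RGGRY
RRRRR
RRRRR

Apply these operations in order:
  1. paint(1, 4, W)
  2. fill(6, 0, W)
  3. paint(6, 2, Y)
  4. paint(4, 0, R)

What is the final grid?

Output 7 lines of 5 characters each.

After op 1 paint(1,4,W):
RRRRR
RRRRW
RRRRY
RGGRY
RGGRY
RRRRR
RRRRR
After op 2 fill(6,0,W) [27 cells changed]:
WWWWW
WWWWW
WWWWY
WGGWY
WGGWY
WWWWW
WWWWW
After op 3 paint(6,2,Y):
WWWWW
WWWWW
WWWWY
WGGWY
WGGWY
WWWWW
WWYWW
After op 4 paint(4,0,R):
WWWWW
WWWWW
WWWWY
WGGWY
RGGWY
WWWWW
WWYWW

Answer: WWWWW
WWWWW
WWWWY
WGGWY
RGGWY
WWWWW
WWYWW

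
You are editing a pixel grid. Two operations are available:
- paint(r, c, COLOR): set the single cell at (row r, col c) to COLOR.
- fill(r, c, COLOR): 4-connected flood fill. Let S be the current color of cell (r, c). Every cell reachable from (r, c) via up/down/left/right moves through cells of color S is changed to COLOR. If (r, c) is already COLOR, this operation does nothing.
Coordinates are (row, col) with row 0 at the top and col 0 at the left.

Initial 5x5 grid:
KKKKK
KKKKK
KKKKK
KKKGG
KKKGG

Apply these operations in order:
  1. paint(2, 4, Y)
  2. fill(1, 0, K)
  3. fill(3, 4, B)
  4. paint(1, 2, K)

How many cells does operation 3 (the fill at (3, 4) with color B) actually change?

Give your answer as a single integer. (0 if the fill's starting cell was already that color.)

Answer: 4

Derivation:
After op 1 paint(2,4,Y):
KKKKK
KKKKK
KKKKY
KKKGG
KKKGG
After op 2 fill(1,0,K) [0 cells changed]:
KKKKK
KKKKK
KKKKY
KKKGG
KKKGG
After op 3 fill(3,4,B) [4 cells changed]:
KKKKK
KKKKK
KKKKY
KKKBB
KKKBB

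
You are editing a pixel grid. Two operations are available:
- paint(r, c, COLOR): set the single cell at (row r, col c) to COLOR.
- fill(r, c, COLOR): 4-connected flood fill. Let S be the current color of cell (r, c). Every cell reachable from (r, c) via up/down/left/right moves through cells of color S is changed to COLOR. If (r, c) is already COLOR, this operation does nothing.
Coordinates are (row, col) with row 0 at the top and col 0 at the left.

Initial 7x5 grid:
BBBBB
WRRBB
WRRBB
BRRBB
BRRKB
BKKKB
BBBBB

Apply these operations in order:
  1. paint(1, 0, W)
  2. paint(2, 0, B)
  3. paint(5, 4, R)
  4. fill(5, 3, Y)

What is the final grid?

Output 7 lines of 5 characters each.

After op 1 paint(1,0,W):
BBBBB
WRRBB
WRRBB
BRRBB
BRRKB
BKKKB
BBBBB
After op 2 paint(2,0,B):
BBBBB
WRRBB
BRRBB
BRRBB
BRRKB
BKKKB
BBBBB
After op 3 paint(5,4,R):
BBBBB
WRRBB
BRRBB
BRRBB
BRRKB
BKKKR
BBBBB
After op 4 fill(5,3,Y) [4 cells changed]:
BBBBB
WRRBB
BRRBB
BRRBB
BRRYB
BYYYR
BBBBB

Answer: BBBBB
WRRBB
BRRBB
BRRBB
BRRYB
BYYYR
BBBBB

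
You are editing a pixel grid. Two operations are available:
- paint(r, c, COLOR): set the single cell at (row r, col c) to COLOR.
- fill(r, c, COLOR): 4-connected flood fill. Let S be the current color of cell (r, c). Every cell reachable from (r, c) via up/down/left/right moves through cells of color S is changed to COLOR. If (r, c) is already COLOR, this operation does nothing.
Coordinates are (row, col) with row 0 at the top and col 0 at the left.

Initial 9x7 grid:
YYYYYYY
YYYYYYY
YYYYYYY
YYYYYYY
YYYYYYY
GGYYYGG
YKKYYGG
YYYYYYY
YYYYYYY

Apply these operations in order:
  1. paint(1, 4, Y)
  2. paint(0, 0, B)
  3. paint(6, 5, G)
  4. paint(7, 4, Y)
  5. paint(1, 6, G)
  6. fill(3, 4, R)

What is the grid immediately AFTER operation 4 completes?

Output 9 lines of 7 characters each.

After op 1 paint(1,4,Y):
YYYYYYY
YYYYYYY
YYYYYYY
YYYYYYY
YYYYYYY
GGYYYGG
YKKYYGG
YYYYYYY
YYYYYYY
After op 2 paint(0,0,B):
BYYYYYY
YYYYYYY
YYYYYYY
YYYYYYY
YYYYYYY
GGYYYGG
YKKYYGG
YYYYYYY
YYYYYYY
After op 3 paint(6,5,G):
BYYYYYY
YYYYYYY
YYYYYYY
YYYYYYY
YYYYYYY
GGYYYGG
YKKYYGG
YYYYYYY
YYYYYYY
After op 4 paint(7,4,Y):
BYYYYYY
YYYYYYY
YYYYYYY
YYYYYYY
YYYYYYY
GGYYYGG
YKKYYGG
YYYYYYY
YYYYYYY

Answer: BYYYYYY
YYYYYYY
YYYYYYY
YYYYYYY
YYYYYYY
GGYYYGG
YKKYYGG
YYYYYYY
YYYYYYY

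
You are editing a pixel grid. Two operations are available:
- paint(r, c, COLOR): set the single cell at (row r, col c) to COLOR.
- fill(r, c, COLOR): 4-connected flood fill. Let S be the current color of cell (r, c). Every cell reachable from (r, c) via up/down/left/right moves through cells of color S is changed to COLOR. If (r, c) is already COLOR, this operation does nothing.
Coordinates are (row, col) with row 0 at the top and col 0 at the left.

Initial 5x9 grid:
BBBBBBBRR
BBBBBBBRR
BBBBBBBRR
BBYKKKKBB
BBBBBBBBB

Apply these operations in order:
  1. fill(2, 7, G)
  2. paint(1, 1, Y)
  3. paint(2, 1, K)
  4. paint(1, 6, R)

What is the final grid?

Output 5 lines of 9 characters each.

Answer: BBBBBBBGG
BYBBBBRGG
BKBBBBBGG
BBYKKKKBB
BBBBBBBBB

Derivation:
After op 1 fill(2,7,G) [6 cells changed]:
BBBBBBBGG
BBBBBBBGG
BBBBBBBGG
BBYKKKKBB
BBBBBBBBB
After op 2 paint(1,1,Y):
BBBBBBBGG
BYBBBBBGG
BBBBBBBGG
BBYKKKKBB
BBBBBBBBB
After op 3 paint(2,1,K):
BBBBBBBGG
BYBBBBBGG
BKBBBBBGG
BBYKKKKBB
BBBBBBBBB
After op 4 paint(1,6,R):
BBBBBBBGG
BYBBBBRGG
BKBBBBBGG
BBYKKKKBB
BBBBBBBBB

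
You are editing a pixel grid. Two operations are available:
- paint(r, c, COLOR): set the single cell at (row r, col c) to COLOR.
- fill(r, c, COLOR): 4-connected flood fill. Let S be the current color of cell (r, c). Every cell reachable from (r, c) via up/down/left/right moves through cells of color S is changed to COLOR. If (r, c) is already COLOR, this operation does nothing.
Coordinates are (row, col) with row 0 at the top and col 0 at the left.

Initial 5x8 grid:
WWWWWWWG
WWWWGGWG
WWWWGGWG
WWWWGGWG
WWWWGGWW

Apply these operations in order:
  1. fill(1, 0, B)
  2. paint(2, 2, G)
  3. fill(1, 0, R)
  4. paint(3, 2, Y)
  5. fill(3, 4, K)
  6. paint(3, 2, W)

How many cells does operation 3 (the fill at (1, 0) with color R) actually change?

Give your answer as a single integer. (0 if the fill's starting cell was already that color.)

After op 1 fill(1,0,B) [28 cells changed]:
BBBBBBBG
BBBBGGBG
BBBBGGBG
BBBBGGBG
BBBBGGBB
After op 2 paint(2,2,G):
BBBBBBBG
BBBBGGBG
BBGBGGBG
BBBBGGBG
BBBBGGBB
After op 3 fill(1,0,R) [27 cells changed]:
RRRRRRRG
RRRRGGRG
RRGRGGRG
RRRRGGRG
RRRRGGRR

Answer: 27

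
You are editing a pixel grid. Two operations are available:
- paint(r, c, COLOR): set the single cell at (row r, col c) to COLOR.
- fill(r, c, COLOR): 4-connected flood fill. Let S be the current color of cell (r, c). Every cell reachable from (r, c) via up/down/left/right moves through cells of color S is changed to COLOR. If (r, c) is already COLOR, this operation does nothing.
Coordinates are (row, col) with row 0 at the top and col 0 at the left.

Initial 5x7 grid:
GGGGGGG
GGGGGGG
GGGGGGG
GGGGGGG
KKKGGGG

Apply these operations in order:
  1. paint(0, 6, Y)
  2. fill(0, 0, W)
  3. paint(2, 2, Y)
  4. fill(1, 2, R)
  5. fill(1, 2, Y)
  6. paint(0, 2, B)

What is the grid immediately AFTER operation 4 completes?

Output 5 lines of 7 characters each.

After op 1 paint(0,6,Y):
GGGGGGY
GGGGGGG
GGGGGGG
GGGGGGG
KKKGGGG
After op 2 fill(0,0,W) [31 cells changed]:
WWWWWWY
WWWWWWW
WWWWWWW
WWWWWWW
KKKWWWW
After op 3 paint(2,2,Y):
WWWWWWY
WWWWWWW
WWYWWWW
WWWWWWW
KKKWWWW
After op 4 fill(1,2,R) [30 cells changed]:
RRRRRRY
RRRRRRR
RRYRRRR
RRRRRRR
KKKRRRR

Answer: RRRRRRY
RRRRRRR
RRYRRRR
RRRRRRR
KKKRRRR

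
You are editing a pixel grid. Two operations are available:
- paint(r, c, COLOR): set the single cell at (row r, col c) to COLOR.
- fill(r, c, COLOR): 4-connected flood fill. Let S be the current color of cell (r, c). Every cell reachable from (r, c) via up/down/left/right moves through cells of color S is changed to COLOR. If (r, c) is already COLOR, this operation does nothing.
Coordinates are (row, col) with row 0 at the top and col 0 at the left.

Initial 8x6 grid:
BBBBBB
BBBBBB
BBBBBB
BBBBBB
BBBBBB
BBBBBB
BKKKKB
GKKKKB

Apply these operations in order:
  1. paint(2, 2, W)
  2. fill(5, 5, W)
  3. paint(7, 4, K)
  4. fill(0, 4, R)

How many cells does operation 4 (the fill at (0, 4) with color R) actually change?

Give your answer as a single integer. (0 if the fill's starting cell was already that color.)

Answer: 39

Derivation:
After op 1 paint(2,2,W):
BBBBBB
BBBBBB
BBWBBB
BBBBBB
BBBBBB
BBBBBB
BKKKKB
GKKKKB
After op 2 fill(5,5,W) [38 cells changed]:
WWWWWW
WWWWWW
WWWWWW
WWWWWW
WWWWWW
WWWWWW
WKKKKW
GKKKKW
After op 3 paint(7,4,K):
WWWWWW
WWWWWW
WWWWWW
WWWWWW
WWWWWW
WWWWWW
WKKKKW
GKKKKW
After op 4 fill(0,4,R) [39 cells changed]:
RRRRRR
RRRRRR
RRRRRR
RRRRRR
RRRRRR
RRRRRR
RKKKKR
GKKKKR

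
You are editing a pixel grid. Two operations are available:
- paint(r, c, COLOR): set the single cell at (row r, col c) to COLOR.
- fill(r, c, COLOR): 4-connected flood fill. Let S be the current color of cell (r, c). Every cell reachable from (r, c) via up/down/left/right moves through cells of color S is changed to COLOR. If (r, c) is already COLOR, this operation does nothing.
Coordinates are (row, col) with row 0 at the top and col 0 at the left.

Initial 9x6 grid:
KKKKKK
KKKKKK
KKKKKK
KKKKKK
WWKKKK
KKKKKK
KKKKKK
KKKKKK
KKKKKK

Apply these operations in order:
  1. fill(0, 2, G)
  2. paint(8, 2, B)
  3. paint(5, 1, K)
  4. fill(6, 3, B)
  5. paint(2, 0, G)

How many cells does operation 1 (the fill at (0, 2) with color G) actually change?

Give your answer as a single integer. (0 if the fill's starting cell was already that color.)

After op 1 fill(0,2,G) [52 cells changed]:
GGGGGG
GGGGGG
GGGGGG
GGGGGG
WWGGGG
GGGGGG
GGGGGG
GGGGGG
GGGGGG

Answer: 52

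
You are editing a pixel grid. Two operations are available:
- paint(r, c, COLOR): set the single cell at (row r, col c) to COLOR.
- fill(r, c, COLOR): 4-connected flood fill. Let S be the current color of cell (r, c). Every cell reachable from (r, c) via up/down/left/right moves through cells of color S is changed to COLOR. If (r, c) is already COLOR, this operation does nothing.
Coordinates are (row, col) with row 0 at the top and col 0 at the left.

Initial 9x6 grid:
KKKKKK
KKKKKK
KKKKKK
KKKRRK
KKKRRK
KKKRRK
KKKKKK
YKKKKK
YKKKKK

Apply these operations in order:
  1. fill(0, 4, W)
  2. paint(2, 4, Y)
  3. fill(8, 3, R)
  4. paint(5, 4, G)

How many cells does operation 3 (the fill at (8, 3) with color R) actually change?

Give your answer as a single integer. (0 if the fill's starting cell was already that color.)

After op 1 fill(0,4,W) [46 cells changed]:
WWWWWW
WWWWWW
WWWWWW
WWWRRW
WWWRRW
WWWRRW
WWWWWW
YWWWWW
YWWWWW
After op 2 paint(2,4,Y):
WWWWWW
WWWWWW
WWWWYW
WWWRRW
WWWRRW
WWWRRW
WWWWWW
YWWWWW
YWWWWW
After op 3 fill(8,3,R) [45 cells changed]:
RRRRRR
RRRRRR
RRRRYR
RRRRRR
RRRRRR
RRRRRR
RRRRRR
YRRRRR
YRRRRR

Answer: 45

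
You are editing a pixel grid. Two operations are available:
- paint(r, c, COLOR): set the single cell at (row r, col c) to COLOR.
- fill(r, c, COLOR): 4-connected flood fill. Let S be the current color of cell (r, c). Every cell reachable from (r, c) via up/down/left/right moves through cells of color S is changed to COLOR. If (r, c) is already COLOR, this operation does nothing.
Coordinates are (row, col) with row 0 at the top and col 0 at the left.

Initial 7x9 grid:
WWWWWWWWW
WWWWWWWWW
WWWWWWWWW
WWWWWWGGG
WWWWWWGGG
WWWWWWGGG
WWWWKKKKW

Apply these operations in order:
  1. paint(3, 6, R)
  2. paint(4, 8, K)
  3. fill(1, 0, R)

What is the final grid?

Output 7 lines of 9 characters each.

Answer: RRRRRRRRR
RRRRRRRRR
RRRRRRRRR
RRRRRRRGG
RRRRRRGGK
RRRRRRGGG
RRRRKKKKW

Derivation:
After op 1 paint(3,6,R):
WWWWWWWWW
WWWWWWWWW
WWWWWWWWW
WWWWWWRGG
WWWWWWGGG
WWWWWWGGG
WWWWKKKKW
After op 2 paint(4,8,K):
WWWWWWWWW
WWWWWWWWW
WWWWWWWWW
WWWWWWRGG
WWWWWWGGK
WWWWWWGGG
WWWWKKKKW
After op 3 fill(1,0,R) [49 cells changed]:
RRRRRRRRR
RRRRRRRRR
RRRRRRRRR
RRRRRRRGG
RRRRRRGGK
RRRRRRGGG
RRRRKKKKW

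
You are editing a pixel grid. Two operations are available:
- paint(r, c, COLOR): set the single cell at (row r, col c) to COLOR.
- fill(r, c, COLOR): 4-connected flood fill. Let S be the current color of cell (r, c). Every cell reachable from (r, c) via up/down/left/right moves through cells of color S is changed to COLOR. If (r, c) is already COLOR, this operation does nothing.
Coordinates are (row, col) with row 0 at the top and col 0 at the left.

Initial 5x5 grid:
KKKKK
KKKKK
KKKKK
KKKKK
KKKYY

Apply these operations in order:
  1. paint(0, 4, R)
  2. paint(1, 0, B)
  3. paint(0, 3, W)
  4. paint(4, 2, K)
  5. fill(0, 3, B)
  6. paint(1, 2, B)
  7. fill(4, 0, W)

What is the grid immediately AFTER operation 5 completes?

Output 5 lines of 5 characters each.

After op 1 paint(0,4,R):
KKKKR
KKKKK
KKKKK
KKKKK
KKKYY
After op 2 paint(1,0,B):
KKKKR
BKKKK
KKKKK
KKKKK
KKKYY
After op 3 paint(0,3,W):
KKKWR
BKKKK
KKKKK
KKKKK
KKKYY
After op 4 paint(4,2,K):
KKKWR
BKKKK
KKKKK
KKKKK
KKKYY
After op 5 fill(0,3,B) [1 cells changed]:
KKKBR
BKKKK
KKKKK
KKKKK
KKKYY

Answer: KKKBR
BKKKK
KKKKK
KKKKK
KKKYY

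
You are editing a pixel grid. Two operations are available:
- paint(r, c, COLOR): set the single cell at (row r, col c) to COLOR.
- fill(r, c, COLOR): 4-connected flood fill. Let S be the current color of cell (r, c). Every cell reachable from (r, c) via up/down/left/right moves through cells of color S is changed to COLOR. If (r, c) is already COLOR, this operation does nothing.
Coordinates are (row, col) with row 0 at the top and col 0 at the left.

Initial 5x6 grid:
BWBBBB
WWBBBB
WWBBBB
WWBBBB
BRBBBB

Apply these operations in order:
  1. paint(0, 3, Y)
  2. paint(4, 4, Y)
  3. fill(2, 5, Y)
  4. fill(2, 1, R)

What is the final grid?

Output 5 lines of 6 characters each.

Answer: BRYYYY
RRYYYY
RRYYYY
RRYYYY
BRYYYY

Derivation:
After op 1 paint(0,3,Y):
BWBYBB
WWBBBB
WWBBBB
WWBBBB
BRBBBB
After op 2 paint(4,4,Y):
BWBYBB
WWBBBB
WWBBBB
WWBBBB
BRBBYB
After op 3 fill(2,5,Y) [18 cells changed]:
BWYYYY
WWYYYY
WWYYYY
WWYYYY
BRYYYY
After op 4 fill(2,1,R) [7 cells changed]:
BRYYYY
RRYYYY
RRYYYY
RRYYYY
BRYYYY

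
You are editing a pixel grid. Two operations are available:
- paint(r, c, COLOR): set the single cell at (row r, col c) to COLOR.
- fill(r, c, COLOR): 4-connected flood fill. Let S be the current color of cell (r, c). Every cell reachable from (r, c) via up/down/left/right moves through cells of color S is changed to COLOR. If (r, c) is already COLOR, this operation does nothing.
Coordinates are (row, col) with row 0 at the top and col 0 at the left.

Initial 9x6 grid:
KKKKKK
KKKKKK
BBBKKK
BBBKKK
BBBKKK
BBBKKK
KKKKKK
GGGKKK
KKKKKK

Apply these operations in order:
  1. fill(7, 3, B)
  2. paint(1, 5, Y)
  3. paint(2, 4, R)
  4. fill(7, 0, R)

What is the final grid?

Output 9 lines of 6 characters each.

After op 1 fill(7,3,B) [39 cells changed]:
BBBBBB
BBBBBB
BBBBBB
BBBBBB
BBBBBB
BBBBBB
BBBBBB
GGGBBB
BBBBBB
After op 2 paint(1,5,Y):
BBBBBB
BBBBBY
BBBBBB
BBBBBB
BBBBBB
BBBBBB
BBBBBB
GGGBBB
BBBBBB
After op 3 paint(2,4,R):
BBBBBB
BBBBBY
BBBBRB
BBBBBB
BBBBBB
BBBBBB
BBBBBB
GGGBBB
BBBBBB
After op 4 fill(7,0,R) [3 cells changed]:
BBBBBB
BBBBBY
BBBBRB
BBBBBB
BBBBBB
BBBBBB
BBBBBB
RRRBBB
BBBBBB

Answer: BBBBBB
BBBBBY
BBBBRB
BBBBBB
BBBBBB
BBBBBB
BBBBBB
RRRBBB
BBBBBB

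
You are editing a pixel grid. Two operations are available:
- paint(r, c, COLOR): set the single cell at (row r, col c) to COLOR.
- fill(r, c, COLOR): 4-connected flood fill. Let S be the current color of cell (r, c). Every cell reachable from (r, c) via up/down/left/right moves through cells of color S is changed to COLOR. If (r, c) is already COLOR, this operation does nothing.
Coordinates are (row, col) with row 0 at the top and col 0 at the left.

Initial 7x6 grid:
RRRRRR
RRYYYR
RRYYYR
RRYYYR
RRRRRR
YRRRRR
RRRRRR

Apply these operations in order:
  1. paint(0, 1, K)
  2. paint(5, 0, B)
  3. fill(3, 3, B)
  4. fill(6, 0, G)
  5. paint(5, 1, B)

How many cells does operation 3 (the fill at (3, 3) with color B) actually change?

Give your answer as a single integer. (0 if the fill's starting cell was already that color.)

After op 1 paint(0,1,K):
RKRRRR
RRYYYR
RRYYYR
RRYYYR
RRRRRR
YRRRRR
RRRRRR
After op 2 paint(5,0,B):
RKRRRR
RRYYYR
RRYYYR
RRYYYR
RRRRRR
BRRRRR
RRRRRR
After op 3 fill(3,3,B) [9 cells changed]:
RKRRRR
RRBBBR
RRBBBR
RRBBBR
RRRRRR
BRRRRR
RRRRRR

Answer: 9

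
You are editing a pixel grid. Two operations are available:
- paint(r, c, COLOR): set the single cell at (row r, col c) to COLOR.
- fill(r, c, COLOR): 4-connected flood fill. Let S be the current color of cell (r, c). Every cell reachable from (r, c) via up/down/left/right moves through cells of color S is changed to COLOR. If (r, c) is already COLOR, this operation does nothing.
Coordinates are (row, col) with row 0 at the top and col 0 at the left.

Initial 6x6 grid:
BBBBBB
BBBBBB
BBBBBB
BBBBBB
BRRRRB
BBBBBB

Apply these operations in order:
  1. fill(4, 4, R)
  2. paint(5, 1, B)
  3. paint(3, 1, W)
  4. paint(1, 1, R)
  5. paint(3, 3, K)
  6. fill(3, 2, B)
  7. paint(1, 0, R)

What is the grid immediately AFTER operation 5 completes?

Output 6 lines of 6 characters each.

After op 1 fill(4,4,R) [0 cells changed]:
BBBBBB
BBBBBB
BBBBBB
BBBBBB
BRRRRB
BBBBBB
After op 2 paint(5,1,B):
BBBBBB
BBBBBB
BBBBBB
BBBBBB
BRRRRB
BBBBBB
After op 3 paint(3,1,W):
BBBBBB
BBBBBB
BBBBBB
BWBBBB
BRRRRB
BBBBBB
After op 4 paint(1,1,R):
BBBBBB
BRBBBB
BBBBBB
BWBBBB
BRRRRB
BBBBBB
After op 5 paint(3,3,K):
BBBBBB
BRBBBB
BBBBBB
BWBKBB
BRRRRB
BBBBBB

Answer: BBBBBB
BRBBBB
BBBBBB
BWBKBB
BRRRRB
BBBBBB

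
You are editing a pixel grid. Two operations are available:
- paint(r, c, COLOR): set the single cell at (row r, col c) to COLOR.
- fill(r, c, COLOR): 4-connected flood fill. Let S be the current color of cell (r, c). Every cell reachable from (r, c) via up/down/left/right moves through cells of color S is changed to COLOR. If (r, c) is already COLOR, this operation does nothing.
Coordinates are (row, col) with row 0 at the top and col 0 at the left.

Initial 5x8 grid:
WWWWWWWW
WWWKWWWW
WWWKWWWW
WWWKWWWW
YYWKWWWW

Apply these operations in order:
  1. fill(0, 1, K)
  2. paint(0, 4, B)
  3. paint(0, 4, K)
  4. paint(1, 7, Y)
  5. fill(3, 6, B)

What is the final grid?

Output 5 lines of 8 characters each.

Answer: BBBBBBBB
BBBBBBBY
BBBBBBBB
BBBBBBBB
YYBBBBBB

Derivation:
After op 1 fill(0,1,K) [34 cells changed]:
KKKKKKKK
KKKKKKKK
KKKKKKKK
KKKKKKKK
YYKKKKKK
After op 2 paint(0,4,B):
KKKKBKKK
KKKKKKKK
KKKKKKKK
KKKKKKKK
YYKKKKKK
After op 3 paint(0,4,K):
KKKKKKKK
KKKKKKKK
KKKKKKKK
KKKKKKKK
YYKKKKKK
After op 4 paint(1,7,Y):
KKKKKKKK
KKKKKKKY
KKKKKKKK
KKKKKKKK
YYKKKKKK
After op 5 fill(3,6,B) [37 cells changed]:
BBBBBBBB
BBBBBBBY
BBBBBBBB
BBBBBBBB
YYBBBBBB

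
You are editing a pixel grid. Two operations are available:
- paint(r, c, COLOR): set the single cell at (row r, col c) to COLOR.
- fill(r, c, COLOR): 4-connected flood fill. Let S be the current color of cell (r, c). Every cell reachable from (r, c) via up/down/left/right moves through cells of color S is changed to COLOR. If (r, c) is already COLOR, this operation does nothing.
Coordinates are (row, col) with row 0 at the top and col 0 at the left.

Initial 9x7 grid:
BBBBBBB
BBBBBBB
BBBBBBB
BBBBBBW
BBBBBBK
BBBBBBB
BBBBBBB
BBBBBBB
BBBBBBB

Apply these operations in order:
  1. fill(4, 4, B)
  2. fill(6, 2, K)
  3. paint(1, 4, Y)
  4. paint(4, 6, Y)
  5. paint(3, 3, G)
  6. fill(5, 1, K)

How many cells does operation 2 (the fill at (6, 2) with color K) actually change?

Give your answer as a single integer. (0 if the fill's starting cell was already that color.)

After op 1 fill(4,4,B) [0 cells changed]:
BBBBBBB
BBBBBBB
BBBBBBB
BBBBBBW
BBBBBBK
BBBBBBB
BBBBBBB
BBBBBBB
BBBBBBB
After op 2 fill(6,2,K) [61 cells changed]:
KKKKKKK
KKKKKKK
KKKKKKK
KKKKKKW
KKKKKKK
KKKKKKK
KKKKKKK
KKKKKKK
KKKKKKK

Answer: 61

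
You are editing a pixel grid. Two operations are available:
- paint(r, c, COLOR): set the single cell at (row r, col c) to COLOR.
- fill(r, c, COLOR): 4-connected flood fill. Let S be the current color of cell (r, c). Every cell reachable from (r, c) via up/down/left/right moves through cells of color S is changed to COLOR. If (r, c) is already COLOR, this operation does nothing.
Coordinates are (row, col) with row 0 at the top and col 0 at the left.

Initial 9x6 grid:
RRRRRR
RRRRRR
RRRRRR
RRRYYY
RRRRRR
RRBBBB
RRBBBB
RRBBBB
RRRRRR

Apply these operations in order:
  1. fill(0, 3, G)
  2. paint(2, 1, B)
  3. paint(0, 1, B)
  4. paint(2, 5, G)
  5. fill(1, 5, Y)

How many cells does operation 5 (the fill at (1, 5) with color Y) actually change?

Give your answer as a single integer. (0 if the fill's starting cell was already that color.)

Answer: 37

Derivation:
After op 1 fill(0,3,G) [39 cells changed]:
GGGGGG
GGGGGG
GGGGGG
GGGYYY
GGGGGG
GGBBBB
GGBBBB
GGBBBB
GGGGGG
After op 2 paint(2,1,B):
GGGGGG
GGGGGG
GBGGGG
GGGYYY
GGGGGG
GGBBBB
GGBBBB
GGBBBB
GGGGGG
After op 3 paint(0,1,B):
GBGGGG
GGGGGG
GBGGGG
GGGYYY
GGGGGG
GGBBBB
GGBBBB
GGBBBB
GGGGGG
After op 4 paint(2,5,G):
GBGGGG
GGGGGG
GBGGGG
GGGYYY
GGGGGG
GGBBBB
GGBBBB
GGBBBB
GGGGGG
After op 5 fill(1,5,Y) [37 cells changed]:
YBYYYY
YYYYYY
YBYYYY
YYYYYY
YYYYYY
YYBBBB
YYBBBB
YYBBBB
YYYYYY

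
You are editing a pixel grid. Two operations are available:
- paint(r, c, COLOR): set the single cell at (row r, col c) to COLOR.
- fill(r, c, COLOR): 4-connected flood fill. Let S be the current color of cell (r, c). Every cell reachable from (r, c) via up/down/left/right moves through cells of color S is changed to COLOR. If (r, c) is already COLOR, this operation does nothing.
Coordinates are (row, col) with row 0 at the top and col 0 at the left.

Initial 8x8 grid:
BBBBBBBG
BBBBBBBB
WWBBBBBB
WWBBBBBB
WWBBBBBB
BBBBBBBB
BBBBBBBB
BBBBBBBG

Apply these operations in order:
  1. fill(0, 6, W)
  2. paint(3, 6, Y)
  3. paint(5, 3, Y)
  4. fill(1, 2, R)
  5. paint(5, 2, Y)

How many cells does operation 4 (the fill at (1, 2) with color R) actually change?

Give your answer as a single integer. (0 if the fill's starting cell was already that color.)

After op 1 fill(0,6,W) [56 cells changed]:
WWWWWWWG
WWWWWWWW
WWWWWWWW
WWWWWWWW
WWWWWWWW
WWWWWWWW
WWWWWWWW
WWWWWWWG
After op 2 paint(3,6,Y):
WWWWWWWG
WWWWWWWW
WWWWWWWW
WWWWWWYW
WWWWWWWW
WWWWWWWW
WWWWWWWW
WWWWWWWG
After op 3 paint(5,3,Y):
WWWWWWWG
WWWWWWWW
WWWWWWWW
WWWWWWYW
WWWWWWWW
WWWYWWWW
WWWWWWWW
WWWWWWWG
After op 4 fill(1,2,R) [60 cells changed]:
RRRRRRRG
RRRRRRRR
RRRRRRRR
RRRRRRYR
RRRRRRRR
RRRYRRRR
RRRRRRRR
RRRRRRRG

Answer: 60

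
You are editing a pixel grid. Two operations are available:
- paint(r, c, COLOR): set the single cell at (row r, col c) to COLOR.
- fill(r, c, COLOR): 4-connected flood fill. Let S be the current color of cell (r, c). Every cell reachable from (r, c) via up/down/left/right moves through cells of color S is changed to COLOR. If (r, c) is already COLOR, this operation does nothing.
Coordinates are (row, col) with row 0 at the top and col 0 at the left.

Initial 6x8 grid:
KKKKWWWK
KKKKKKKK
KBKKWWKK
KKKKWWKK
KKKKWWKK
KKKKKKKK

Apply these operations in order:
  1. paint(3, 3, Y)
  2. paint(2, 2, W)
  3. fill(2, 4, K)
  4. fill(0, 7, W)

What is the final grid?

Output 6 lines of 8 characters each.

Answer: WWWWWWWW
WWWWWWWW
WBWWWWWW
WWWYWWWW
WWWWWWWW
WWWWWWWW

Derivation:
After op 1 paint(3,3,Y):
KKKKWWWK
KKKKKKKK
KBKKWWKK
KKKYWWKK
KKKKWWKK
KKKKKKKK
After op 2 paint(2,2,W):
KKKKWWWK
KKKKKKKK
KBWKWWKK
KKKYWWKK
KKKKWWKK
KKKKKKKK
After op 3 fill(2,4,K) [6 cells changed]:
KKKKWWWK
KKKKKKKK
KBWKKKKK
KKKYKKKK
KKKKKKKK
KKKKKKKK
After op 4 fill(0,7,W) [42 cells changed]:
WWWWWWWW
WWWWWWWW
WBWWWWWW
WWWYWWWW
WWWWWWWW
WWWWWWWW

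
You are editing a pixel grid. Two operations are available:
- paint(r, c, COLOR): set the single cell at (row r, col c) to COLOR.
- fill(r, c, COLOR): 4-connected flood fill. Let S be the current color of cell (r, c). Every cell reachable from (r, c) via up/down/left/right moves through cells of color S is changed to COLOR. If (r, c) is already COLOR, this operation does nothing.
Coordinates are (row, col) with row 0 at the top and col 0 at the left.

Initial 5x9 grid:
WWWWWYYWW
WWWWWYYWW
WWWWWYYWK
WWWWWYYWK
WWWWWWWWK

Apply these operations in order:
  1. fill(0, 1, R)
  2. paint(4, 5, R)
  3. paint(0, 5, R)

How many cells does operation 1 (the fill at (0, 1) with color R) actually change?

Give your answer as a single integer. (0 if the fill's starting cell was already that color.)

After op 1 fill(0,1,R) [34 cells changed]:
RRRRRYYRR
RRRRRYYRR
RRRRRYYRK
RRRRRYYRK
RRRRRRRRK

Answer: 34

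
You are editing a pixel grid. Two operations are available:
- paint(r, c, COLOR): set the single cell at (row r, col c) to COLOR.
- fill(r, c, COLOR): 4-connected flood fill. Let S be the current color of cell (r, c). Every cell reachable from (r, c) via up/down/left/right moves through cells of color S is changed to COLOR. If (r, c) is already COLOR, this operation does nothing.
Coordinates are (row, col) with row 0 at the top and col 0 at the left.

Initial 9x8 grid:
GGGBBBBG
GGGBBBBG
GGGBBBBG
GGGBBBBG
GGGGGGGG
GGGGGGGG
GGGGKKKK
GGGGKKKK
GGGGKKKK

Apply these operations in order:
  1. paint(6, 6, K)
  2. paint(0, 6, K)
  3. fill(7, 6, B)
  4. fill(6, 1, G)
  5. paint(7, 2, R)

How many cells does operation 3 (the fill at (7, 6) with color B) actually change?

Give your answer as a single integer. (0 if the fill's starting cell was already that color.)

After op 1 paint(6,6,K):
GGGBBBBG
GGGBBBBG
GGGBBBBG
GGGBBBBG
GGGGGGGG
GGGGGGGG
GGGGKKKK
GGGGKKKK
GGGGKKKK
After op 2 paint(0,6,K):
GGGBBBKG
GGGBBBBG
GGGBBBBG
GGGBBBBG
GGGGGGGG
GGGGGGGG
GGGGKKKK
GGGGKKKK
GGGGKKKK
After op 3 fill(7,6,B) [12 cells changed]:
GGGBBBKG
GGGBBBBG
GGGBBBBG
GGGBBBBG
GGGGGGGG
GGGGGGGG
GGGGBBBB
GGGGBBBB
GGGGBBBB

Answer: 12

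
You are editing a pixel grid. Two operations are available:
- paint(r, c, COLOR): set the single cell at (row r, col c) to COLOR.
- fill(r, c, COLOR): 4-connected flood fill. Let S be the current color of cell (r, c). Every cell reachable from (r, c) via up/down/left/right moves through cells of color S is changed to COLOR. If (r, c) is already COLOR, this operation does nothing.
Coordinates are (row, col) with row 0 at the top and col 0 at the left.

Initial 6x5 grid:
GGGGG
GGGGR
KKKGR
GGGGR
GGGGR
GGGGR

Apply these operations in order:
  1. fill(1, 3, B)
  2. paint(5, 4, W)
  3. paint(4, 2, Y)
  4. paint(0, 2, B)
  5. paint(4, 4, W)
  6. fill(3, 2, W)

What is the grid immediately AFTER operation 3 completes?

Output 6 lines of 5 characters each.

Answer: BBBBB
BBBBR
KKKBR
BBBBR
BBYBR
BBBBW

Derivation:
After op 1 fill(1,3,B) [22 cells changed]:
BBBBB
BBBBR
KKKBR
BBBBR
BBBBR
BBBBR
After op 2 paint(5,4,W):
BBBBB
BBBBR
KKKBR
BBBBR
BBBBR
BBBBW
After op 3 paint(4,2,Y):
BBBBB
BBBBR
KKKBR
BBBBR
BBYBR
BBBBW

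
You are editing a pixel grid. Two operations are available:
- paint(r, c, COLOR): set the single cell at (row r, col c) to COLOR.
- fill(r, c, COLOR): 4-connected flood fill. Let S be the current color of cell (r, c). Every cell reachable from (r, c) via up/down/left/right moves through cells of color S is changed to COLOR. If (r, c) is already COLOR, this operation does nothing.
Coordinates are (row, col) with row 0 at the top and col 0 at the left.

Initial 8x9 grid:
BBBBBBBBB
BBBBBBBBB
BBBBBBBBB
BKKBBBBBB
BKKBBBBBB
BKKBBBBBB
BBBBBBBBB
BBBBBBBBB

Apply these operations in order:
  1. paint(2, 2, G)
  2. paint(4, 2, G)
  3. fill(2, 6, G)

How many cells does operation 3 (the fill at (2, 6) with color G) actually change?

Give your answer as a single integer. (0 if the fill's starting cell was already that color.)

Answer: 65

Derivation:
After op 1 paint(2,2,G):
BBBBBBBBB
BBBBBBBBB
BBGBBBBBB
BKKBBBBBB
BKKBBBBBB
BKKBBBBBB
BBBBBBBBB
BBBBBBBBB
After op 2 paint(4,2,G):
BBBBBBBBB
BBBBBBBBB
BBGBBBBBB
BKKBBBBBB
BKGBBBBBB
BKKBBBBBB
BBBBBBBBB
BBBBBBBBB
After op 3 fill(2,6,G) [65 cells changed]:
GGGGGGGGG
GGGGGGGGG
GGGGGGGGG
GKKGGGGGG
GKGGGGGGG
GKKGGGGGG
GGGGGGGGG
GGGGGGGGG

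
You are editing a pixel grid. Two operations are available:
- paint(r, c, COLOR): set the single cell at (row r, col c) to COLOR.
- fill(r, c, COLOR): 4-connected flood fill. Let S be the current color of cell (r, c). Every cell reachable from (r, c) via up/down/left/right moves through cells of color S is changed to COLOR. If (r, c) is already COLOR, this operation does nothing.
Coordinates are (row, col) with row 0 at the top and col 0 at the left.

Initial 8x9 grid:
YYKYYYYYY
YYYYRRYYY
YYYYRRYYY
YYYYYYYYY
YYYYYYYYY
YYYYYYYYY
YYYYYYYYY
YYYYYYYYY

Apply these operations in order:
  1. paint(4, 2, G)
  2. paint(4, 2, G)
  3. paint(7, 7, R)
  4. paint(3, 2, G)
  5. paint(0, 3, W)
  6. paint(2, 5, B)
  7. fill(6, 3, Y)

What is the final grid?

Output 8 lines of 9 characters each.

Answer: YYKWYYYYY
YYYYRRYYY
YYYYRBYYY
YYGYYYYYY
YYGYYYYYY
YYYYYYYYY
YYYYYYYYY
YYYYYYYRY

Derivation:
After op 1 paint(4,2,G):
YYKYYYYYY
YYYYRRYYY
YYYYRRYYY
YYYYYYYYY
YYGYYYYYY
YYYYYYYYY
YYYYYYYYY
YYYYYYYYY
After op 2 paint(4,2,G):
YYKYYYYYY
YYYYRRYYY
YYYYRRYYY
YYYYYYYYY
YYGYYYYYY
YYYYYYYYY
YYYYYYYYY
YYYYYYYYY
After op 3 paint(7,7,R):
YYKYYYYYY
YYYYRRYYY
YYYYRRYYY
YYYYYYYYY
YYGYYYYYY
YYYYYYYYY
YYYYYYYYY
YYYYYYYRY
After op 4 paint(3,2,G):
YYKYYYYYY
YYYYRRYYY
YYYYRRYYY
YYGYYYYYY
YYGYYYYYY
YYYYYYYYY
YYYYYYYYY
YYYYYYYRY
After op 5 paint(0,3,W):
YYKWYYYYY
YYYYRRYYY
YYYYRRYYY
YYGYYYYYY
YYGYYYYYY
YYYYYYYYY
YYYYYYYYY
YYYYYYYRY
After op 6 paint(2,5,B):
YYKWYYYYY
YYYYRRYYY
YYYYRBYYY
YYGYYYYYY
YYGYYYYYY
YYYYYYYYY
YYYYYYYYY
YYYYYYYRY
After op 7 fill(6,3,Y) [0 cells changed]:
YYKWYYYYY
YYYYRRYYY
YYYYRBYYY
YYGYYYYYY
YYGYYYYYY
YYYYYYYYY
YYYYYYYYY
YYYYYYYRY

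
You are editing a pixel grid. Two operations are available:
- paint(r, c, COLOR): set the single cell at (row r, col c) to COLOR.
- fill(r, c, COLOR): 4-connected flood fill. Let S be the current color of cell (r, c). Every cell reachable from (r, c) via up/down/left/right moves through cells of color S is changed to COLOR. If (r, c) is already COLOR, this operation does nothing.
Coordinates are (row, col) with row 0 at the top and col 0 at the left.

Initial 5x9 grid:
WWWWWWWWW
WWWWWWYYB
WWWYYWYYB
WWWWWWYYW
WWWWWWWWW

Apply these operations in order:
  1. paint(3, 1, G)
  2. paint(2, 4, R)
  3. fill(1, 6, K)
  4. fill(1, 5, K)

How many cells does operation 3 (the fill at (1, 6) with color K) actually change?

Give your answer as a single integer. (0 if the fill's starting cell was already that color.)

Answer: 6

Derivation:
After op 1 paint(3,1,G):
WWWWWWWWW
WWWWWWYYB
WWWYYWYYB
WGWWWWYYW
WWWWWWWWW
After op 2 paint(2,4,R):
WWWWWWWWW
WWWWWWYYB
WWWYRWYYB
WGWWWWYYW
WWWWWWWWW
After op 3 fill(1,6,K) [6 cells changed]:
WWWWWWWWW
WWWWWWKKB
WWWYRWKKB
WGWWWWKKW
WWWWWWWWW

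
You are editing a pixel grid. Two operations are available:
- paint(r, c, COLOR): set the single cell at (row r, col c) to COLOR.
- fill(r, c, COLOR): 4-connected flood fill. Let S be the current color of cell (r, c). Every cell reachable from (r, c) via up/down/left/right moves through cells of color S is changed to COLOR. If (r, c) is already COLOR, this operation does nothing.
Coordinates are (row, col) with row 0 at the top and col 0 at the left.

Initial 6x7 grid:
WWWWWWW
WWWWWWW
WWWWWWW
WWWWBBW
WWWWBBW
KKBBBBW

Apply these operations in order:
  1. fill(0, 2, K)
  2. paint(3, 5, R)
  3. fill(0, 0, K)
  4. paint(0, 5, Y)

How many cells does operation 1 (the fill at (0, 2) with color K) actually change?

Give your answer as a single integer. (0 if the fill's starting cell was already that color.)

Answer: 32

Derivation:
After op 1 fill(0,2,K) [32 cells changed]:
KKKKKKK
KKKKKKK
KKKKKKK
KKKKBBK
KKKKBBK
KKBBBBK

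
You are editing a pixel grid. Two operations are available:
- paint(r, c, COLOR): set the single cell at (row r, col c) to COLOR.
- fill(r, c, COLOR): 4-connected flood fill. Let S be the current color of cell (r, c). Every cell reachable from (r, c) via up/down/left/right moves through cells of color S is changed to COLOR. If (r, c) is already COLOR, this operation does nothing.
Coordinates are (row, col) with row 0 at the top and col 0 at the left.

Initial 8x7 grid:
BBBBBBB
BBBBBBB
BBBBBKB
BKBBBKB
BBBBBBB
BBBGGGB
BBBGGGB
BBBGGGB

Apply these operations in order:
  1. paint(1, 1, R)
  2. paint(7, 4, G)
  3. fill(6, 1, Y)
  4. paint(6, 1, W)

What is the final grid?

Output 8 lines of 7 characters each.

After op 1 paint(1,1,R):
BBBBBBB
BRBBBBB
BBBBBKB
BKBBBKB
BBBBBBB
BBBGGGB
BBBGGGB
BBBGGGB
After op 2 paint(7,4,G):
BBBBBBB
BRBBBBB
BBBBBKB
BKBBBKB
BBBBBBB
BBBGGGB
BBBGGGB
BBBGGGB
After op 3 fill(6,1,Y) [43 cells changed]:
YYYYYYY
YRYYYYY
YYYYYKY
YKYYYKY
YYYYYYY
YYYGGGY
YYYGGGY
YYYGGGY
After op 4 paint(6,1,W):
YYYYYYY
YRYYYYY
YYYYYKY
YKYYYKY
YYYYYYY
YYYGGGY
YWYGGGY
YYYGGGY

Answer: YYYYYYY
YRYYYYY
YYYYYKY
YKYYYKY
YYYYYYY
YYYGGGY
YWYGGGY
YYYGGGY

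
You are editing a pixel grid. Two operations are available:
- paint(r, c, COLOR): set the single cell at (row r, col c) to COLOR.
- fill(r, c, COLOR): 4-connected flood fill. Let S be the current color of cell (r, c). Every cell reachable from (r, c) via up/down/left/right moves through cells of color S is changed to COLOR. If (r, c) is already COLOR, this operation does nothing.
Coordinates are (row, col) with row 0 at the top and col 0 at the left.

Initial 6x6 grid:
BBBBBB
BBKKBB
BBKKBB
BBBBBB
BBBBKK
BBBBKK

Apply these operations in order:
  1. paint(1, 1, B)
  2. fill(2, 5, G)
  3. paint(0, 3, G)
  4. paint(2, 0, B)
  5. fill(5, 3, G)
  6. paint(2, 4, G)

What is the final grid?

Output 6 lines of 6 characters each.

After op 1 paint(1,1,B):
BBBBBB
BBKKBB
BBKKBB
BBBBBB
BBBBKK
BBBBKK
After op 2 fill(2,5,G) [28 cells changed]:
GGGGGG
GGKKGG
GGKKGG
GGGGGG
GGGGKK
GGGGKK
After op 3 paint(0,3,G):
GGGGGG
GGKKGG
GGKKGG
GGGGGG
GGGGKK
GGGGKK
After op 4 paint(2,0,B):
GGGGGG
GGKKGG
BGKKGG
GGGGGG
GGGGKK
GGGGKK
After op 5 fill(5,3,G) [0 cells changed]:
GGGGGG
GGKKGG
BGKKGG
GGGGGG
GGGGKK
GGGGKK
After op 6 paint(2,4,G):
GGGGGG
GGKKGG
BGKKGG
GGGGGG
GGGGKK
GGGGKK

Answer: GGGGGG
GGKKGG
BGKKGG
GGGGGG
GGGGKK
GGGGKK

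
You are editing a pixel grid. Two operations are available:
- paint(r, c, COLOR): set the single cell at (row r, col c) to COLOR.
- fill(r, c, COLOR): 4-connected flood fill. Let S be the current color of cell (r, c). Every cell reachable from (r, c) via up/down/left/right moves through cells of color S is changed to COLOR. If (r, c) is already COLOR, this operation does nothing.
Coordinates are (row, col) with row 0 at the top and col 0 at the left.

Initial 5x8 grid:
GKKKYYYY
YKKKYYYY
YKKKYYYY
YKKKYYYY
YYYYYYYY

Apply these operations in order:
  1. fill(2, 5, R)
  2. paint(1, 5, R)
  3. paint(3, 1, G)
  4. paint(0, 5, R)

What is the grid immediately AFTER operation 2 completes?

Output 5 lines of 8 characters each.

Answer: GKKKRRRR
RKKKRRRR
RKKKRRRR
RKKKRRRR
RRRRRRRR

Derivation:
After op 1 fill(2,5,R) [27 cells changed]:
GKKKRRRR
RKKKRRRR
RKKKRRRR
RKKKRRRR
RRRRRRRR
After op 2 paint(1,5,R):
GKKKRRRR
RKKKRRRR
RKKKRRRR
RKKKRRRR
RRRRRRRR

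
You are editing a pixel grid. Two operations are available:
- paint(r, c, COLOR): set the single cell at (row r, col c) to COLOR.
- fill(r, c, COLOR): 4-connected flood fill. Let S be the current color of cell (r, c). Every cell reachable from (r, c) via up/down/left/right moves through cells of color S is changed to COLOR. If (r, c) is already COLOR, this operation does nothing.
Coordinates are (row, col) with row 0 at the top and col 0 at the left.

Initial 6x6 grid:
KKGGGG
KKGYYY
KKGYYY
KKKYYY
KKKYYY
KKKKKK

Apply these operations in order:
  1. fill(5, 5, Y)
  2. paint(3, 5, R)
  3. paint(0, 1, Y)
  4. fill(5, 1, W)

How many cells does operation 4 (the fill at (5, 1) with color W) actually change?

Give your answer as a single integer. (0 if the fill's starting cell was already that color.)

After op 1 fill(5,5,Y) [18 cells changed]:
YYGGGG
YYGYYY
YYGYYY
YYYYYY
YYYYYY
YYYYYY
After op 2 paint(3,5,R):
YYGGGG
YYGYYY
YYGYYY
YYYYYR
YYYYYY
YYYYYY
After op 3 paint(0,1,Y):
YYGGGG
YYGYYY
YYGYYY
YYYYYR
YYYYYY
YYYYYY
After op 4 fill(5,1,W) [29 cells changed]:
WWGGGG
WWGWWW
WWGWWW
WWWWWR
WWWWWW
WWWWWW

Answer: 29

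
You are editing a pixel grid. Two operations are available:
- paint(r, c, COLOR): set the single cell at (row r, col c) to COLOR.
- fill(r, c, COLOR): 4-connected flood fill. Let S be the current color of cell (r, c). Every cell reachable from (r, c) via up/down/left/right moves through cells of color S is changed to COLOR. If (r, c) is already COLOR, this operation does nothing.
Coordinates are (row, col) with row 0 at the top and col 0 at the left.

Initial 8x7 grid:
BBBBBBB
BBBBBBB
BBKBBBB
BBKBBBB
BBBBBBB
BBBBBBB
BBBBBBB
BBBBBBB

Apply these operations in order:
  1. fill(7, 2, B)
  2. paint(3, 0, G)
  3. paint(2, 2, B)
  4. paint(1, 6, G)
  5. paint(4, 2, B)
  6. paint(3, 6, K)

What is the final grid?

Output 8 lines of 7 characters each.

Answer: BBBBBBB
BBBBBBG
BBBBBBB
GBKBBBK
BBBBBBB
BBBBBBB
BBBBBBB
BBBBBBB

Derivation:
After op 1 fill(7,2,B) [0 cells changed]:
BBBBBBB
BBBBBBB
BBKBBBB
BBKBBBB
BBBBBBB
BBBBBBB
BBBBBBB
BBBBBBB
After op 2 paint(3,0,G):
BBBBBBB
BBBBBBB
BBKBBBB
GBKBBBB
BBBBBBB
BBBBBBB
BBBBBBB
BBBBBBB
After op 3 paint(2,2,B):
BBBBBBB
BBBBBBB
BBBBBBB
GBKBBBB
BBBBBBB
BBBBBBB
BBBBBBB
BBBBBBB
After op 4 paint(1,6,G):
BBBBBBB
BBBBBBG
BBBBBBB
GBKBBBB
BBBBBBB
BBBBBBB
BBBBBBB
BBBBBBB
After op 5 paint(4,2,B):
BBBBBBB
BBBBBBG
BBBBBBB
GBKBBBB
BBBBBBB
BBBBBBB
BBBBBBB
BBBBBBB
After op 6 paint(3,6,K):
BBBBBBB
BBBBBBG
BBBBBBB
GBKBBBK
BBBBBBB
BBBBBBB
BBBBBBB
BBBBBBB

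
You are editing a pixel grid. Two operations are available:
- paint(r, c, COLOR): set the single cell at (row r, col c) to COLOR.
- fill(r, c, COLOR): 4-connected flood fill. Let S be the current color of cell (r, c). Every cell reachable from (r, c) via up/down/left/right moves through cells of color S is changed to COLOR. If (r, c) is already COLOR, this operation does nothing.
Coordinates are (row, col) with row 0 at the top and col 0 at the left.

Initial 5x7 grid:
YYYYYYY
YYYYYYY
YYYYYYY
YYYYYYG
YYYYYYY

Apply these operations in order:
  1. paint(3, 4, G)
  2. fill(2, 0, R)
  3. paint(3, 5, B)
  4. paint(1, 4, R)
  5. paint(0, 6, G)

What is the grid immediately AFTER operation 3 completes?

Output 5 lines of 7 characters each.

Answer: RRRRRRR
RRRRRRR
RRRRRRR
RRRRGBG
RRRRRRR

Derivation:
After op 1 paint(3,4,G):
YYYYYYY
YYYYYYY
YYYYYYY
YYYYGYG
YYYYYYY
After op 2 fill(2,0,R) [33 cells changed]:
RRRRRRR
RRRRRRR
RRRRRRR
RRRRGRG
RRRRRRR
After op 3 paint(3,5,B):
RRRRRRR
RRRRRRR
RRRRRRR
RRRRGBG
RRRRRRR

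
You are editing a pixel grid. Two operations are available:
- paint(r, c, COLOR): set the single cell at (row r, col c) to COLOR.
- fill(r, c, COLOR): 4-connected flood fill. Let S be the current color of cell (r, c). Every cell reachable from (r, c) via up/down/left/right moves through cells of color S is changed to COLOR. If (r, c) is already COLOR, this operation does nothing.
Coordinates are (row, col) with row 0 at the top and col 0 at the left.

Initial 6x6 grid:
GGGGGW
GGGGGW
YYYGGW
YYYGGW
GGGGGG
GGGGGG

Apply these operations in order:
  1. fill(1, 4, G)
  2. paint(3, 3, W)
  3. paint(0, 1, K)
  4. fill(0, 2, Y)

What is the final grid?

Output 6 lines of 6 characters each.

Answer: YKYYYW
YYYYYW
YYYYYW
YYYWYW
YYYYYY
YYYYYY

Derivation:
After op 1 fill(1,4,G) [0 cells changed]:
GGGGGW
GGGGGW
YYYGGW
YYYGGW
GGGGGG
GGGGGG
After op 2 paint(3,3,W):
GGGGGW
GGGGGW
YYYGGW
YYYWGW
GGGGGG
GGGGGG
After op 3 paint(0,1,K):
GKGGGW
GGGGGW
YYYGGW
YYYWGW
GGGGGG
GGGGGG
After op 4 fill(0,2,Y) [24 cells changed]:
YKYYYW
YYYYYW
YYYYYW
YYYWYW
YYYYYY
YYYYYY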